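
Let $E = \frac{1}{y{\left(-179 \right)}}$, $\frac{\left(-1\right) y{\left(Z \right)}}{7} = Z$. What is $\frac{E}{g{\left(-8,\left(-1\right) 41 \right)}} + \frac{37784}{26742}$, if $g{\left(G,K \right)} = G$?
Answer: $\frac{189360037}{134030904} \approx 1.4128$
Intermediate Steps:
$y{\left(Z \right)} = - 7 Z$
$E = \frac{1}{1253}$ ($E = \frac{1}{\left(-7\right) \left(-179\right)} = \frac{1}{1253} \approx 0.00079808$)
$\frac{E}{g{\left(-8,\left(-1\right) 41 \right)}} + \frac{37784}{26742} = \frac{1}{1253 \left(-8\right)} + \frac{37784}{26742} = \frac{1}{1253} \left(- \frac{1}{8}\right) + 37784 \cdot \frac{1}{26742} = - \frac{1}{10024} + \frac{18892}{13371} = \frac{189360037}{134030904}$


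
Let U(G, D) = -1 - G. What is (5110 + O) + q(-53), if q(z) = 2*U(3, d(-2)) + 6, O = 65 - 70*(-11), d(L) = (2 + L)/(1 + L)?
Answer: 5943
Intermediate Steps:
d(L) = (2 + L)/(1 + L)
O = 835 (O = 65 + 770 = 835)
q(z) = -2 (q(z) = 2*(-1 - 1*3) + 6 = 2*(-1 - 3) + 6 = 2*(-4) + 6 = -8 + 6 = -2)
(5110 + O) + q(-53) = (5110 + 835) - 2 = 5945 - 2 = 5943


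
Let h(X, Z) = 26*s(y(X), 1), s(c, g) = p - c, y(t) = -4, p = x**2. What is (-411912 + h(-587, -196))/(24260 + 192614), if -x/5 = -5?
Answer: -197779/108437 ≈ -1.8239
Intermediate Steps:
x = 25 (x = -5*(-5) = 25)
p = 625 (p = 25**2 = 625)
s(c, g) = 625 - c
h(X, Z) = 16354 (h(X, Z) = 26*(625 - 1*(-4)) = 26*(625 + 4) = 26*629 = 16354)
(-411912 + h(-587, -196))/(24260 + 192614) = (-411912 + 16354)/(24260 + 192614) = -395558/216874 = -395558*1/216874 = -197779/108437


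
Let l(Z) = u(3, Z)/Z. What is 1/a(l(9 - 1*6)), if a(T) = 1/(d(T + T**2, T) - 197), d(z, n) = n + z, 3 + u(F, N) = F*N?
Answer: -189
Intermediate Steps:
u(F, N) = -3 + F*N
l(Z) = (-3 + 3*Z)/Z
a(T) = 1/(-197 + T**2 + 2*T) (a(T) = 1/((T + (T + T**2)) - 197) = 1/((T**2 + 2*T) - 197) = 1/(-197 + T**2 + 2*T))
1/a(l(9 - 1*6)) = 1/(1/(-197 + (3 - 3/(9 - 1*6)) + (3 - 3/(9 - 1*6))*(1 + (3 - 3/(9 - 1*6))))) = 1/(1/(-197 + (3 - 3/(9 - 6)) + (3 - 3/(9 - 6))*(1 + (3 - 3/(9 - 6))))) = 1/(1/(-197 + (3 - 3/3) + (3 - 3/3)*(1 + (3 - 3/3)))) = 1/(1/(-197 + (3 - 3*1/3) + (3 - 3*1/3)*(1 + (3 - 3*1/3)))) = 1/(1/(-197 + (3 - 1) + (3 - 1)*(1 + (3 - 1)))) = 1/(1/(-197 + 2 + 2*(1 + 2))) = 1/(1/(-197 + 2 + 2*3)) = 1/(1/(-197 + 2 + 6)) = 1/(1/(-189)) = 1/(-1/189) = -189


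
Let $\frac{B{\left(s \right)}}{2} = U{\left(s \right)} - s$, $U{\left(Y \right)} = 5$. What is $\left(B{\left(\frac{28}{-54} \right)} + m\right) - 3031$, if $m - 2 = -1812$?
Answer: $- \frac{130409}{27} \approx -4830.0$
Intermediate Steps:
$m = -1810$ ($m = 2 - 1812 = -1810$)
$B{\left(s \right)} = 10 - 2 s$ ($B{\left(s \right)} = 2 \left(5 - s\right) = 10 - 2 s$)
$\left(B{\left(\frac{28}{-54} \right)} + m\right) - 3031 = \left(\left(10 - 2 \frac{28}{-54}\right) - 1810\right) - 3031 = \left(\left(10 - 2 \cdot 28 \left(- \frac{1}{54}\right)\right) - 1810\right) - 3031 = \left(\left(10 - - \frac{28}{27}\right) - 1810\right) - 3031 = \left(\left(10 + \frac{28}{27}\right) - 1810\right) - 3031 = \left(\frac{298}{27} - 1810\right) - 3031 = - \frac{48572}{27} - 3031 = - \frac{130409}{27}$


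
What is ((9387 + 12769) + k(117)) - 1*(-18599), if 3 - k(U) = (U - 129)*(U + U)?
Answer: 43566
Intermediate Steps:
k(U) = 3 - 2*U*(-129 + U) (k(U) = 3 - (U - 129)*(U + U) = 3 - (-129 + U)*2*U = 3 - 2*U*(-129 + U))
((9387 + 12769) + k(117)) - 1*(-18599) = ((9387 + 12769) + (3 - 2*117**2 + 258*117)) - 1*(-18599) = (22156 + (3 - 2*13689 + 30186)) + 18599 = (22156 + (3 - 27378 + 30186)) + 18599 = (22156 + 2811) + 18599 = 24967 + 18599 = 43566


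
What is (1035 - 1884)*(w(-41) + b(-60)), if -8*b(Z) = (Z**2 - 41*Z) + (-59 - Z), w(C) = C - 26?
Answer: 5600853/8 ≈ 7.0011e+5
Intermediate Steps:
w(C) = -26 + C
b(Z) = 59/8 - Z**2/8 + 21*Z/4 (b(Z) = -((Z**2 - 41*Z) + (-59 - Z))/8 = -(-59 + Z**2 - 42*Z)/8 = 59/8 - Z**2/8 + 21*Z/4)
(1035 - 1884)*(w(-41) + b(-60)) = (1035 - 1884)*((-26 - 41) + (59/8 - 1/8*(-60)**2 + (21/4)*(-60))) = -849*(-67 + (59/8 - 1/8*3600 - 315)) = -849*(-67 + (59/8 - 450 - 315)) = -849*(-67 - 6061/8) = -849*(-6597/8) = 5600853/8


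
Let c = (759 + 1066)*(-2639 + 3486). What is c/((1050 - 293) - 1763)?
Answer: -1545775/1006 ≈ -1536.6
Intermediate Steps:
c = 1545775 (c = 1825*847 = 1545775)
c/((1050 - 293) - 1763) = 1545775/((1050 - 293) - 1763) = 1545775/(757 - 1763) = 1545775/(-1006) = 1545775*(-1/1006) = -1545775/1006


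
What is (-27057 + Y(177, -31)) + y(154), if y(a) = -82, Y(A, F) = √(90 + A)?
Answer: -27139 + √267 ≈ -27123.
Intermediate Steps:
(-27057 + Y(177, -31)) + y(154) = (-27057 + √(90 + 177)) - 82 = (-27057 + √267) - 82 = -27139 + √267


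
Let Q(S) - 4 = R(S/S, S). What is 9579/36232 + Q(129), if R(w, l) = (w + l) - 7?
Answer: 4611043/36232 ≈ 127.26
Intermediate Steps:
R(w, l) = -7 + l + w (R(w, l) = (l + w) - 7 = -7 + l + w)
Q(S) = -2 + S (Q(S) = 4 + (-7 + S + S/S) = 4 + (-7 + S + 1) = 4 + (-6 + S) = -2 + S)
9579/36232 + Q(129) = 9579/36232 + (-2 + 129) = 9579*(1/36232) + 127 = 9579/36232 + 127 = 4611043/36232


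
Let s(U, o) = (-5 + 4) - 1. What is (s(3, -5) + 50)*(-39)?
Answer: -1872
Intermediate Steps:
s(U, o) = -2 (s(U, o) = -1 - 1 = -2)
(s(3, -5) + 50)*(-39) = (-2 + 50)*(-39) = 48*(-39) = -1872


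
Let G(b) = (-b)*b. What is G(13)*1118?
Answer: -188942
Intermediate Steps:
G(b) = -b**2
G(13)*1118 = -1*13**2*1118 = -1*169*1118 = -169*1118 = -188942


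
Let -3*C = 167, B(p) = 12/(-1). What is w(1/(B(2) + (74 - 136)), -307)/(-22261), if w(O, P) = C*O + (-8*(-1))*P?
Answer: 545065/4941942 ≈ 0.11029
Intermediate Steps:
B(p) = -12 (B(p) = 12*(-1) = -12)
C = -167/3 (C = -⅓*167 = -167/3 ≈ -55.667)
w(O, P) = 8*P - 167*O/3 (w(O, P) = -167*O/3 + (-8*(-1))*P = -167*O/3 + 8*P = 8*P - 167*O/3)
w(1/(B(2) + (74 - 136)), -307)/(-22261) = (8*(-307) - 167/(3*(-12 + (74 - 136))))/(-22261) = (-2456 - 167/(3*(-12 - 62)))*(-1/22261) = (-2456 - 167/3/(-74))*(-1/22261) = (-2456 - 167/3*(-1/74))*(-1/22261) = (-2456 + 167/222)*(-1/22261) = -545065/222*(-1/22261) = 545065/4941942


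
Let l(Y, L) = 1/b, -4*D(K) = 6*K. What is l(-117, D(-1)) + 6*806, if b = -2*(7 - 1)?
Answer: 58031/12 ≈ 4835.9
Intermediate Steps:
b = -12 (b = -2*6 = -12)
D(K) = -3*K/2
l(Y, L) = -1/12 (l(Y, L) = 1/(-12) = -1/12)
l(-117, D(-1)) + 6*806 = -1/12 + 6*806 = -1/12 + 4836 = 58031/12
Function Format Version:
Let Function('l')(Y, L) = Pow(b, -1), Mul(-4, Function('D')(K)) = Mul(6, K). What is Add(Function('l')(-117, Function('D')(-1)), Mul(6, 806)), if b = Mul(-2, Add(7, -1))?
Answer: Rational(58031, 12) ≈ 4835.9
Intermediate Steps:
b = -12 (b = Mul(-2, 6) = -12)
Function('D')(K) = Mul(Rational(-3, 2), K) (Function('D')(K) = Mul(Rational(-1, 4), Mul(6, K)) = Mul(Rational(-3, 2), K))
Function('l')(Y, L) = Rational(-1, 12) (Function('l')(Y, L) = Pow(-12, -1) = Rational(-1, 12))
Add(Function('l')(-117, Function('D')(-1)), Mul(6, 806)) = Add(Rational(-1, 12), Mul(6, 806)) = Add(Rational(-1, 12), 4836) = Rational(58031, 12)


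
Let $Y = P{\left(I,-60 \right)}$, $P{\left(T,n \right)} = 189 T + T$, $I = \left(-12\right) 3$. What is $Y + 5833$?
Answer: $-1007$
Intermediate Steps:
$I = -36$
$P{\left(T,n \right)} = 190 T$
$Y = -6840$ ($Y = 190 \left(-36\right) = -6840$)
$Y + 5833 = -6840 + 5833 = -1007$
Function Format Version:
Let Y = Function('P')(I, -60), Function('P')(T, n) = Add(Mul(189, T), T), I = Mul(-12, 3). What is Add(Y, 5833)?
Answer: -1007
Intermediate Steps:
I = -36
Function('P')(T, n) = Mul(190, T)
Y = -6840 (Y = Mul(190, -36) = -6840)
Add(Y, 5833) = Add(-6840, 5833) = -1007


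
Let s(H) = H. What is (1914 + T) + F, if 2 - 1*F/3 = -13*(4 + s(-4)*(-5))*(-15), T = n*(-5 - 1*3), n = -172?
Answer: -10744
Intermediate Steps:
T = 1376 (T = -172*(-5 - 1*3) = -172*(-5 - 3) = -172*(-8) = 1376)
F = -14034 (F = 6 - 3*(-13*(4 - 4*(-5)))*(-15) = 6 - 3*(-13*(4 + 20))*(-15) = 6 - 3*(-13*24)*(-15) = 6 - (-936)*(-15) = 6 - 3*4680 = 6 - 14040 = -14034)
(1914 + T) + F = (1914 + 1376) - 14034 = 3290 - 14034 = -10744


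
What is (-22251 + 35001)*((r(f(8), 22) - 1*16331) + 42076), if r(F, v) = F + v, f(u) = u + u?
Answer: 328733250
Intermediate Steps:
f(u) = 2*u
(-22251 + 35001)*((r(f(8), 22) - 1*16331) + 42076) = (-22251 + 35001)*(((2*8 + 22) - 1*16331) + 42076) = 12750*(((16 + 22) - 16331) + 42076) = 12750*((38 - 16331) + 42076) = 12750*(-16293 + 42076) = 12750*25783 = 328733250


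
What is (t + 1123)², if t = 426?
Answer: 2399401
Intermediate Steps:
(t + 1123)² = (426 + 1123)² = 1549² = 2399401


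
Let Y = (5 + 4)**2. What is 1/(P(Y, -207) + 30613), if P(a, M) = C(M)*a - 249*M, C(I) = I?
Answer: 1/65389 ≈ 1.5293e-5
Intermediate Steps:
Y = 81 (Y = 9**2 = 81)
P(a, M) = -249*M + M*a (P(a, M) = M*a - 249*M = -249*M + M*a)
1/(P(Y, -207) + 30613) = 1/(-207*(-249 + 81) + 30613) = 1/(-207*(-168) + 30613) = 1/(34776 + 30613) = 1/65389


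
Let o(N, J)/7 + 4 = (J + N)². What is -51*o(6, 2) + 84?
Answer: -21336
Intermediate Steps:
o(N, J) = -28 + 7*(J + N)²
-51*o(6, 2) + 84 = -51*(-28 + 7*(2 + 6)²) + 84 = -51*(-28 + 7*8²) + 84 = -51*(-28 + 7*64) + 84 = -51*(-28 + 448) + 84 = -51*420 + 84 = -21420 + 84 = -21336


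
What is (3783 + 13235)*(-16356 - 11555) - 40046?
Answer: -475029444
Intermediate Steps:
(3783 + 13235)*(-16356 - 11555) - 40046 = 17018*(-27911) - 40046 = -474989398 - 40046 = -475029444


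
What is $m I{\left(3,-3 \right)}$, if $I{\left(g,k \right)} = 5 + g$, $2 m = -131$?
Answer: $-524$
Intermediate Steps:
$m = - \frac{131}{2}$ ($m = \frac{1}{2} \left(-131\right) = - \frac{131}{2} \approx -65.5$)
$m I{\left(3,-3 \right)} = - \frac{131 \left(5 + 3\right)}{2} = \left(- \frac{131}{2}\right) 8 = -524$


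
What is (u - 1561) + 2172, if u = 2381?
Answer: 2992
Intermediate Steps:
(u - 1561) + 2172 = (2381 - 1561) + 2172 = 820 + 2172 = 2992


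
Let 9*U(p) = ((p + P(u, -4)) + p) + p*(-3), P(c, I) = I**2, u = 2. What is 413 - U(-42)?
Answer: 3659/9 ≈ 406.56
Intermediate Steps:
U(p) = 16/9 - p/9 (U(p) = (((p + (-4)**2) + p) + p*(-3))/9 = (((p + 16) + p) - 3*p)/9 = (((16 + p) + p) - 3*p)/9 = ((16 + 2*p) - 3*p)/9 = (16 - p)/9 = 16/9 - p/9)
413 - U(-42) = 413 - (16/9 - 1/9*(-42)) = 413 - (16/9 + 14/3) = 413 - 1*58/9 = 413 - 58/9 = 3659/9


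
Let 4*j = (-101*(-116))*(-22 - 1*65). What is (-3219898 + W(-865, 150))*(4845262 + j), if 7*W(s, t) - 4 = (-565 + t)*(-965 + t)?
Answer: -14558942556289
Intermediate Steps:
W(s, t) = 4/7 + (-965 + t)*(-565 + t)/7 (W(s, t) = 4/7 + ((-565 + t)*(-965 + t))/7 = 4/7 + ((-965 + t)*(-565 + t))/7 = 4/7 + (-965 + t)*(-565 + t)/7)
j = -254823 (j = ((-101*(-116))*(-22 - 1*65))/4 = (11716*(-22 - 65))/4 = (11716*(-87))/4 = (1/4)*(-1019292) = -254823)
(-3219898 + W(-865, 150))*(4845262 + j) = (-3219898 + (545229/7 - 1530/7*150 + (1/7)*150**2))*(4845262 - 254823) = (-3219898 + (545229/7 - 229500/7 + (1/7)*22500))*4590439 = (-3219898 + (545229/7 - 229500/7 + 22500/7))*4590439 = (-3219898 + 338229/7)*4590439 = -22201057/7*4590439 = -14558942556289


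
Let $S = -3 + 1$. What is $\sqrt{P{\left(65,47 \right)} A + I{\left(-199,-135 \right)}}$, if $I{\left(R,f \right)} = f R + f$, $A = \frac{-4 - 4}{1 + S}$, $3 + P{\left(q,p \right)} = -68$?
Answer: $\sqrt{26162} \approx 161.75$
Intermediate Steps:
$P{\left(q,p \right)} = -71$ ($P{\left(q,p \right)} = -3 - 68 = -71$)
$S = -2$
$A = 8$ ($A = \frac{-4 - 4}{1 - 2} = - \frac{8}{-1} = \left(-8\right) \left(-1\right) = 8$)
$I{\left(R,f \right)} = f + R f$ ($I{\left(R,f \right)} = R f + f = f + R f$)
$\sqrt{P{\left(65,47 \right)} A + I{\left(-199,-135 \right)}} = \sqrt{\left(-71\right) 8 - 135 \left(1 - 199\right)} = \sqrt{-568 - -26730} = \sqrt{-568 + 26730} = \sqrt{26162}$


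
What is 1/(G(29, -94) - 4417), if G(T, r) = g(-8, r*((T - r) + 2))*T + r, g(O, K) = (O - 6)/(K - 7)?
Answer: -11757/53035421 ≈ -0.00022168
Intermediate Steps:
g(O, K) = (-6 + O)/(-7 + K)
G(T, r) = r - 14*T/(-7 + r*(2 + T - r)) (G(T, r) = ((-6 - 8)/(-7 + r*((T - r) + 2)))*T + r = (-14/(-7 + r*(2 + T - r)))*T + r = -14*T/(-7 + r*(2 + T - r)) + r = r - 14*T/(-7 + r*(2 + T - r)))
1/(G(29, -94) - 4417) = 1/((-94 - 14*29/(-7 - 94*(2 + 29 - 1*(-94)))) - 4417) = 1/((-94 - 14*29/(-7 - 94*(2 + 29 + 94))) - 4417) = 1/((-94 - 14*29/(-7 - 94*125)) - 4417) = 1/((-94 - 14*29/(-7 - 11750)) - 4417) = 1/((-94 - 14*29/(-11757)) - 4417) = 1/((-94 - 14*29*(-1/11757)) - 4417) = 1/((-94 + 406/11757) - 4417) = 1/(-1104752/11757 - 4417) = 1/(-53035421/11757) = -11757/53035421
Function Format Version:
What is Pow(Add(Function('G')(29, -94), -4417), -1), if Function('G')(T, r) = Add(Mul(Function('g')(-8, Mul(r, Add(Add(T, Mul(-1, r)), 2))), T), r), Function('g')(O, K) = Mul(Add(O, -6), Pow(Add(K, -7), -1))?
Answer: Rational(-11757, 53035421) ≈ -0.00022168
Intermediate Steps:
Function('g')(O, K) = Mul(Pow(Add(-7, K), -1), Add(-6, O)) (Function('g')(O, K) = Mul(Add(-6, O), Pow(Add(-7, K), -1)) = Mul(Pow(Add(-7, K), -1), Add(-6, O)))
Function('G')(T, r) = Add(r, Mul(-14, T, Pow(Add(-7, Mul(r, Add(2, T, Mul(-1, r)))), -1))) (Function('G')(T, r) = Add(Mul(Mul(Pow(Add(-7, Mul(r, Add(Add(T, Mul(-1, r)), 2))), -1), Add(-6, -8)), T), r) = Add(Mul(Mul(Pow(Add(-7, Mul(r, Add(2, T, Mul(-1, r)))), -1), -14), T), r) = Add(Mul(Mul(-14, Pow(Add(-7, Mul(r, Add(2, T, Mul(-1, r)))), -1)), T), r) = Add(Mul(-14, T, Pow(Add(-7, Mul(r, Add(2, T, Mul(-1, r)))), -1)), r) = Add(r, Mul(-14, T, Pow(Add(-7, Mul(r, Add(2, T, Mul(-1, r)))), -1))))
Pow(Add(Function('G')(29, -94), -4417), -1) = Pow(Add(Add(-94, Mul(-14, 29, Pow(Add(-7, Mul(-94, Add(2, 29, Mul(-1, -94)))), -1))), -4417), -1) = Pow(Add(Add(-94, Mul(-14, 29, Pow(Add(-7, Mul(-94, Add(2, 29, 94))), -1))), -4417), -1) = Pow(Add(Add(-94, Mul(-14, 29, Pow(Add(-7, Mul(-94, 125)), -1))), -4417), -1) = Pow(Add(Add(-94, Mul(-14, 29, Pow(Add(-7, -11750), -1))), -4417), -1) = Pow(Add(Add(-94, Mul(-14, 29, Pow(-11757, -1))), -4417), -1) = Pow(Add(Add(-94, Mul(-14, 29, Rational(-1, 11757))), -4417), -1) = Pow(Add(Add(-94, Rational(406, 11757)), -4417), -1) = Pow(Add(Rational(-1104752, 11757), -4417), -1) = Pow(Rational(-53035421, 11757), -1) = Rational(-11757, 53035421)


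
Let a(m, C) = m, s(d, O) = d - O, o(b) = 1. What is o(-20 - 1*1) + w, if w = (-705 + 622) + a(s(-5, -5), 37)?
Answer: -82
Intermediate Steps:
w = -83 (w = (-705 + 622) + (-5 - 1*(-5)) = -83 + (-5 + 5) = -83 + 0 = -83)
o(-20 - 1*1) + w = 1 - 83 = -82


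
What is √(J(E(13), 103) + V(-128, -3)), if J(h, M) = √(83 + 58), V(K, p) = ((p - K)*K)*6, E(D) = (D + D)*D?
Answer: √(-96000 + √141) ≈ 309.82*I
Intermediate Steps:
E(D) = 2*D² (E(D) = (2*D)*D = 2*D²)
V(K, p) = 6*K*(p - K) (V(K, p) = (K*(p - K))*6 = 6*K*(p - K))
J(h, M) = √141
√(J(E(13), 103) + V(-128, -3)) = √(√141 + 6*(-128)*(-3 - 1*(-128))) = √(√141 + 6*(-128)*(-3 + 128)) = √(√141 + 6*(-128)*125) = √(√141 - 96000) = √(-96000 + √141)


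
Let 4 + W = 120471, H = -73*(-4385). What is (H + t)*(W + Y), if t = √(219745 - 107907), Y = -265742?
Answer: -46503253875 - 145275*√111838 ≈ -4.6552e+10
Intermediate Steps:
H = 320105
W = 120467 (W = -4 + 120471 = 120467)
t = √111838 ≈ 334.42
(H + t)*(W + Y) = (320105 + √111838)*(120467 - 265742) = (320105 + √111838)*(-145275) = -46503253875 - 145275*√111838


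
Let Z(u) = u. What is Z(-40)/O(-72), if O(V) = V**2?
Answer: -5/648 ≈ -0.0077161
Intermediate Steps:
Z(-40)/O(-72) = -40/((-72)**2) = -40/5184 = -40*1/5184 = -5/648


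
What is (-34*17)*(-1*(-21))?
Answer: -12138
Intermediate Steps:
(-34*17)*(-1*(-21)) = -578*21 = -12138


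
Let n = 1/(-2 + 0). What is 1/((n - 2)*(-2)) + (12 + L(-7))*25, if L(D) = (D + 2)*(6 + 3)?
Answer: -4124/5 ≈ -824.80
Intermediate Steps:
L(D) = 18 + 9*D (L(D) = (2 + D)*9 = 18 + 9*D)
n = -½ (n = 1/(-2) = -½ ≈ -0.50000)
1/((n - 2)*(-2)) + (12 + L(-7))*25 = 1/((-½ - 2)*(-2)) + (12 + (18 + 9*(-7)))*25 = 1/(-5/2*(-2)) + (12 + (18 - 63))*25 = 1/5 + (12 - 45)*25 = ⅕ - 33*25 = ⅕ - 825 = -4124/5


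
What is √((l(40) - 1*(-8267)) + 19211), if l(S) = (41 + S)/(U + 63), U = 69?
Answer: √13299649/22 ≈ 165.77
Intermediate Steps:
l(S) = 41/132 + S/132 (l(S) = (41 + S)/(69 + 63) = (41 + S)/132 = (41 + S)*(1/132) = 41/132 + S/132)
√((l(40) - 1*(-8267)) + 19211) = √(((41/132 + (1/132)*40) - 1*(-8267)) + 19211) = √(((41/132 + 10/33) + 8267) + 19211) = √((27/44 + 8267) + 19211) = √(363775/44 + 19211) = √(1209059/44) = √13299649/22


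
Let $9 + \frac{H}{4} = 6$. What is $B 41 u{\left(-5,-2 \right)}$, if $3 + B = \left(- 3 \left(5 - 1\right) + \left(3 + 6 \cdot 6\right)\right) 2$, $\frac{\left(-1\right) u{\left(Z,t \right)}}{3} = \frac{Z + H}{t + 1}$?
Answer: $-106641$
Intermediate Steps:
$H = -12$ ($H = -36 + 4 \cdot 6 = -36 + 24 = -12$)
$u{\left(Z,t \right)} = - \frac{3 \left(-12 + Z\right)}{1 + t}$ ($u{\left(Z,t \right)} = - 3 \frac{Z - 12}{t + 1} = - 3 \frac{-12 + Z}{1 + t} = - \frac{3 \left(-12 + Z\right)}{1 + t}$)
$B = 51$ ($B = -3 + \left(- 3 \left(5 - 1\right) + \left(3 + 6 \cdot 6\right)\right) 2 = -3 + \left(\left(-3\right) 4 + \left(3 + 36\right)\right) 2 = -3 + \left(-12 + 39\right) 2 = -3 + 27 \cdot 2 = -3 + 54 = 51$)
$B 41 u{\left(-5,-2 \right)} = 51 \cdot 41 \frac{3 \left(12 - -5\right)}{1 - 2} = 2091 \frac{3 \left(12 + 5\right)}{-1} = 2091 \cdot 3 \left(-1\right) 17 = 2091 \left(-51\right) = -106641$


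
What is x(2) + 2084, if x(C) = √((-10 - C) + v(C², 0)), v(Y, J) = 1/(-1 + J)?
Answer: 2084 + I*√13 ≈ 2084.0 + 3.6056*I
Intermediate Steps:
x(C) = √(-11 - C) (x(C) = √((-10 - C) + 1/(-1 + 0)) = √((-10 - C) + 1/(-1)) = √((-10 - C) - 1) = √(-11 - C))
x(2) + 2084 = √(-11 - 1*2) + 2084 = √(-11 - 2) + 2084 = √(-13) + 2084 = I*√13 + 2084 = 2084 + I*√13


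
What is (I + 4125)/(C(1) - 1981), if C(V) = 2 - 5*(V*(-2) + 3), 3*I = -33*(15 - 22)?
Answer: -2101/992 ≈ -2.1179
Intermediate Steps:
I = 77 (I = (-33*(15 - 22))/3 = (-33*(-7))/3 = (⅓)*231 = 77)
C(V) = -13 + 10*V (C(V) = 2 - 5*(-2*V + 3) = 2 - 5*(3 - 2*V) = 2 + (-15 + 10*V) = -13 + 10*V)
(I + 4125)/(C(1) - 1981) = (77 + 4125)/((-13 + 10*1) - 1981) = 4202/((-13 + 10) - 1981) = 4202/(-3 - 1981) = 4202/(-1984) = 4202*(-1/1984) = -2101/992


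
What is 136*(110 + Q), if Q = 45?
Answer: 21080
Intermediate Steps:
136*(110 + Q) = 136*(110 + 45) = 136*155 = 21080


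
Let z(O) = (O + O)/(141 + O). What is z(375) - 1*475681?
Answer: -40908441/86 ≈ -4.7568e+5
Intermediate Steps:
z(O) = 2*O/(141 + O) (z(O) = (2*O)/(141 + O) = 2*O/(141 + O))
z(375) - 1*475681 = 2*375/(141 + 375) - 1*475681 = 2*375/516 - 475681 = 2*375*(1/516) - 475681 = 125/86 - 475681 = -40908441/86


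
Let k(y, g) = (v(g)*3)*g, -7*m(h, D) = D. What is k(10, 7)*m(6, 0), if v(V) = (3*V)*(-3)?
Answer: 0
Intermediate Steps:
v(V) = -9*V
m(h, D) = -D/7
k(y, g) = -27*g² (k(y, g) = (-9*g*3)*g = (-27*g)*g = -27*g²)
k(10, 7)*m(6, 0) = (-27*7²)*(-⅐*0) = -27*49*0 = -1323*0 = 0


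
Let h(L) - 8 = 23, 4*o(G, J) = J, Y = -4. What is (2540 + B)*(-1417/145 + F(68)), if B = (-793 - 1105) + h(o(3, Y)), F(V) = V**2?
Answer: 450279399/145 ≈ 3.1054e+6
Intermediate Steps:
o(G, J) = J/4
h(L) = 31 (h(L) = 8 + 23 = 31)
B = -1867 (B = (-793 - 1105) + 31 = -1898 + 31 = -1867)
(2540 + B)*(-1417/145 + F(68)) = (2540 - 1867)*(-1417/145 + 68**2) = 673*(-1417*1/145 + 4624) = 673*(-1417/145 + 4624) = 673*(669063/145) = 450279399/145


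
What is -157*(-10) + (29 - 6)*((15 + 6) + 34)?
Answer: 2835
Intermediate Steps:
-157*(-10) + (29 - 6)*((15 + 6) + 34) = 1570 + 23*(21 + 34) = 1570 + 23*55 = 1570 + 1265 = 2835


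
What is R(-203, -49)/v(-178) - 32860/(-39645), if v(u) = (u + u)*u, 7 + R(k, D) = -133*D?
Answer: 234036143/251222436 ≈ 0.93159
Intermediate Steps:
R(k, D) = -7 - 133*D
v(u) = 2*u**2 (v(u) = (2*u)*u = 2*u**2)
R(-203, -49)/v(-178) - 32860/(-39645) = (-7 - 133*(-49))/((2*(-178)**2)) - 32860/(-39645) = (-7 + 6517)/((2*31684)) - 32860*(-1/39645) = 6510/63368 + 6572/7929 = 6510*(1/63368) + 6572/7929 = 3255/31684 + 6572/7929 = 234036143/251222436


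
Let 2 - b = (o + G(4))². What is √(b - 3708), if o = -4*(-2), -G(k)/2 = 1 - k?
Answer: I*√3902 ≈ 62.466*I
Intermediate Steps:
G(k) = -2 + 2*k (G(k) = -2*(1 - k) = -2 + 2*k)
o = 8
b = -194 (b = 2 - (8 + (-2 + 2*4))² = 2 - (8 + (-2 + 8))² = 2 - (8 + 6)² = 2 - 1*14² = 2 - 1*196 = 2 - 196 = -194)
√(b - 3708) = √(-194 - 3708) = √(-3902) = I*√3902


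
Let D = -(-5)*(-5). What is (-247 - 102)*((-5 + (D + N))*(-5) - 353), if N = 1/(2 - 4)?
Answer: 139949/2 ≈ 69975.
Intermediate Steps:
D = -25 (D = -1*25 = -25)
N = -1/2 (N = 1/(-2) = -1/2 ≈ -0.50000)
(-247 - 102)*((-5 + (D + N))*(-5) - 353) = (-247 - 102)*((-5 + (-25 - 1/2))*(-5) - 353) = -349*((-5 - 51/2)*(-5) - 353) = -349*(-61/2*(-5) - 353) = -349*(305/2 - 353) = -349*(-401/2) = 139949/2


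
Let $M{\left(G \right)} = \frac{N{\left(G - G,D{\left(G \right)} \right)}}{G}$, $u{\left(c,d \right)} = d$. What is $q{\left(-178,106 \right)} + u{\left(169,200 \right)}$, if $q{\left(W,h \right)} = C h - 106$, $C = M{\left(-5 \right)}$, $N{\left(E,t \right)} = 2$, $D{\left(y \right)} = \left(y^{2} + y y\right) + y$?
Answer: $\frac{258}{5} \approx 51.6$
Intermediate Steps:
$D{\left(y \right)} = y + 2 y^{2}$ ($D{\left(y \right)} = \left(y^{2} + y^{2}\right) + y = 2 y^{2} + y = y + 2 y^{2}$)
$M{\left(G \right)} = \frac{2}{G}$
$C = - \frac{2}{5}$ ($C = \frac{2}{-5} = 2 \left(- \frac{1}{5}\right) = - \frac{2}{5} \approx -0.4$)
$q{\left(W,h \right)} = -106 - \frac{2 h}{5}$ ($q{\left(W,h \right)} = - \frac{2 h}{5} - 106 = -106 - \frac{2 h}{5}$)
$q{\left(-178,106 \right)} + u{\left(169,200 \right)} = \left(-106 - \frac{212}{5}\right) + 200 = - \frac{742}{5} + 200 = \frac{258}{5}$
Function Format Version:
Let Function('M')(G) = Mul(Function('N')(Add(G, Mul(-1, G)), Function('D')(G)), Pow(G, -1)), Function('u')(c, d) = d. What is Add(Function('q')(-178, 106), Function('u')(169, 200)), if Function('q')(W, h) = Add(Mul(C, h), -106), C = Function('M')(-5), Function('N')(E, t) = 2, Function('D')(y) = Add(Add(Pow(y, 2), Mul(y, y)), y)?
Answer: Rational(258, 5) ≈ 51.600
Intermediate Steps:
Function('D')(y) = Add(y, Mul(2, Pow(y, 2))) (Function('D')(y) = Add(Add(Pow(y, 2), Pow(y, 2)), y) = Add(Mul(2, Pow(y, 2)), y) = Add(y, Mul(2, Pow(y, 2))))
Function('M')(G) = Mul(2, Pow(G, -1))
C = Rational(-2, 5) (C = Mul(2, Pow(-5, -1)) = Mul(2, Rational(-1, 5)) = Rational(-2, 5) ≈ -0.40000)
Function('q')(W, h) = Add(-106, Mul(Rational(-2, 5), h)) (Function('q')(W, h) = Add(Mul(Rational(-2, 5), h), -106) = Add(-106, Mul(Rational(-2, 5), h)))
Add(Function('q')(-178, 106), Function('u')(169, 200)) = Add(Add(-106, Mul(Rational(-2, 5), 106)), 200) = Add(Add(-106, Rational(-212, 5)), 200) = Add(Rational(-742, 5), 200) = Rational(258, 5)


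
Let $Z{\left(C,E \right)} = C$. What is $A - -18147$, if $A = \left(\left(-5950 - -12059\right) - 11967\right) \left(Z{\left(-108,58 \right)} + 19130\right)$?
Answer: $-111412729$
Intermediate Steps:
$A = -111430876$ ($A = \left(\left(-5950 - -12059\right) - 11967\right) \left(-108 + 19130\right) = \left(\left(-5950 + 12059\right) - 11967\right) 19022 = \left(6109 - 11967\right) 19022 = \left(-5858\right) 19022 = -111430876$)
$A - -18147 = -111430876 - -18147 = -111430876 + 18147 = -111412729$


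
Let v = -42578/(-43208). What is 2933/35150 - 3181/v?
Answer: -2415527247963/748308350 ≈ -3228.0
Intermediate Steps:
v = 21289/21604 (v = -42578*(-1/43208) = 21289/21604 ≈ 0.98542)
2933/35150 - 3181/v = 2933/35150 - 3181/21289/21604 = 2933*(1/35150) - 3181*21604/21289 = 2933/35150 - 68722324/21289 = -2415527247963/748308350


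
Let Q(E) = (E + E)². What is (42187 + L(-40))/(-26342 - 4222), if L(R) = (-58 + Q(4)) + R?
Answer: -14051/10188 ≈ -1.3792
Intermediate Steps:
Q(E) = 4*E² (Q(E) = (2*E)² = 4*E²)
L(R) = 6 + R (L(R) = (-58 + 4*4²) + R = (-58 + 4*16) + R = (-58 + 64) + R = 6 + R)
(42187 + L(-40))/(-26342 - 4222) = (42187 + (6 - 40))/(-26342 - 4222) = (42187 - 34)/(-30564) = 42153*(-1/30564) = -14051/10188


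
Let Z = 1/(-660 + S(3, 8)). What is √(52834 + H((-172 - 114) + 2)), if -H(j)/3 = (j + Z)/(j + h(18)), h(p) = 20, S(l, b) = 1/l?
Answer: √400575057931202/87076 ≈ 229.85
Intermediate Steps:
Z = -3/1979 (Z = 1/(-660 + 1/3) = 1/(-660 + ⅓) = 1/(-1979/3) = -3/1979 ≈ -0.0015159)
H(j) = -3*(-3/1979 + j)/(20 + j) (H(j) = -3*(j - 3/1979)/(j + 20) = -3*(-3/1979 + j)/(20 + j))
√(52834 + H((-172 - 114) + 2)) = √(52834 + 3*(3 - 1979*((-172 - 114) + 2))/(1979*(20 + ((-172 - 114) + 2)))) = √(52834 + 3*(3 - 1979*(-286 + 2))/(1979*(20 + (-286 + 2)))) = √(52834 + 3*(3 - 1979*(-284))/(1979*(20 - 284))) = √(52834 + (3/1979)*(3 + 562036)/(-264)) = √(52834 + (3/1979)*(-1/264)*562039) = √(52834 - 562039/174152) = √(9200584729/174152) = √400575057931202/87076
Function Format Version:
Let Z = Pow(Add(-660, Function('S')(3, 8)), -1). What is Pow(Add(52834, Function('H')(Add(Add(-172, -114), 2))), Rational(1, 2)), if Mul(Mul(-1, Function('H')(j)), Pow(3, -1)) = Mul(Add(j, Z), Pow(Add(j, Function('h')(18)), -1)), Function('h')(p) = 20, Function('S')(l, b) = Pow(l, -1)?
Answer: Mul(Rational(1, 87076), Pow(400575057931202, Rational(1, 2))) ≈ 229.85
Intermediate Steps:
Z = Rational(-3, 1979) (Z = Pow(Add(-660, Pow(3, -1)), -1) = Pow(Add(-660, Rational(1, 3)), -1) = Pow(Rational(-1979, 3), -1) = Rational(-3, 1979) ≈ -0.0015159)
Function('H')(j) = Mul(-3, Pow(Add(20, j), -1), Add(Rational(-3, 1979), j)) (Function('H')(j) = Mul(-3, Mul(Add(j, Rational(-3, 1979)), Pow(Add(j, 20), -1))) = Mul(-3, Mul(Add(Rational(-3, 1979), j), Pow(Add(20, j), -1))) = Mul(-3, Mul(Pow(Add(20, j), -1), Add(Rational(-3, 1979), j))) = Mul(-3, Pow(Add(20, j), -1), Add(Rational(-3, 1979), j)))
Pow(Add(52834, Function('H')(Add(Add(-172, -114), 2))), Rational(1, 2)) = Pow(Add(52834, Mul(Rational(3, 1979), Pow(Add(20, Add(Add(-172, -114), 2)), -1), Add(3, Mul(-1979, Add(Add(-172, -114), 2))))), Rational(1, 2)) = Pow(Add(52834, Mul(Rational(3, 1979), Pow(Add(20, Add(-286, 2)), -1), Add(3, Mul(-1979, Add(-286, 2))))), Rational(1, 2)) = Pow(Add(52834, Mul(Rational(3, 1979), Pow(Add(20, -284), -1), Add(3, Mul(-1979, -284)))), Rational(1, 2)) = Pow(Add(52834, Mul(Rational(3, 1979), Pow(-264, -1), Add(3, 562036))), Rational(1, 2)) = Pow(Add(52834, Mul(Rational(3, 1979), Rational(-1, 264), 562039)), Rational(1, 2)) = Pow(Add(52834, Rational(-562039, 174152)), Rational(1, 2)) = Pow(Rational(9200584729, 174152), Rational(1, 2)) = Mul(Rational(1, 87076), Pow(400575057931202, Rational(1, 2)))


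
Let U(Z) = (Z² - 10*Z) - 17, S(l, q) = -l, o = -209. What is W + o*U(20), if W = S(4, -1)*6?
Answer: -38271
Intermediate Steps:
U(Z) = -17 + Z² - 10*Z
W = -24 (W = -1*4*6 = -4*6 = -24)
W + o*U(20) = -24 - 209*(-17 + 20² - 10*20) = -24 - 209*(-17 + 400 - 200) = -24 - 209*183 = -24 - 38247 = -38271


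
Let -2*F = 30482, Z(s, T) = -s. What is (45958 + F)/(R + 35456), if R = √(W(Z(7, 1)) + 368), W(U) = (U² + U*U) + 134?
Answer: 136137744/157140917 - 153585*√6/628563668 ≈ 0.86574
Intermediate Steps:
W(U) = 134 + 2*U² (W(U) = (U² + U²) + 134 = 2*U² + 134 = 134 + 2*U²)
F = -15241 (F = -½*30482 = -15241)
R = 10*√6 (R = √((134 + 2*(-1*7)²) + 368) = √((134 + 2*(-7)²) + 368) = √((134 + 2*49) + 368) = √((134 + 98) + 368) = √(232 + 368) = √600 = 10*√6 ≈ 24.495)
(45958 + F)/(R + 35456) = (45958 - 15241)/(10*√6 + 35456) = 30717/(35456 + 10*√6)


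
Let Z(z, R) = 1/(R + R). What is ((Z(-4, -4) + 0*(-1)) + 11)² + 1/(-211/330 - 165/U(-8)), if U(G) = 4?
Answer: 209217903/1769408 ≈ 118.24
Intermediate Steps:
Z(z, R) = 1/(2*R)
((Z(-4, -4) + 0*(-1)) + 11)² + 1/(-211/330 - 165/U(-8)) = (((½)/(-4) + 0*(-1)) + 11)² + 1/(-211/330 - 165/4) = (((½)*(-¼) + 0) + 11)² + 1/(-211*1/330 - 165*¼) = ((-⅛ + 0) + 11)² + 1/(-211/330 - 165/4) = (-⅛ + 11)² + 1/(-27647/660) = (87/8)² - 660/27647 = 7569/64 - 660/27647 = 209217903/1769408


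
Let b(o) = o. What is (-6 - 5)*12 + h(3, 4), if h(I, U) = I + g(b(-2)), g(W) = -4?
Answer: -133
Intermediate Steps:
h(I, U) = -4 + I (h(I, U) = I - 4 = -4 + I)
(-6 - 5)*12 + h(3, 4) = (-6 - 5)*12 + (-4 + 3) = -11*12 - 1 = -132 - 1 = -133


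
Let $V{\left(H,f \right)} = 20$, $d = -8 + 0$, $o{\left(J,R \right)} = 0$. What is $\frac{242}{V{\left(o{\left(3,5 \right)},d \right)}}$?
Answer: $\frac{121}{10} \approx 12.1$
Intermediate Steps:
$d = -8$
$\frac{242}{V{\left(o{\left(3,5 \right)},d \right)}} = \frac{242}{20} = 242 \cdot \frac{1}{20} = \frac{121}{10}$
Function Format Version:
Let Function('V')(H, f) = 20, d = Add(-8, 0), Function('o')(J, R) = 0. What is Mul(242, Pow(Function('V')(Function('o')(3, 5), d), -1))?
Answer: Rational(121, 10) ≈ 12.100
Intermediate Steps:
d = -8
Mul(242, Pow(Function('V')(Function('o')(3, 5), d), -1)) = Mul(242, Pow(20, -1)) = Mul(242, Rational(1, 20)) = Rational(121, 10)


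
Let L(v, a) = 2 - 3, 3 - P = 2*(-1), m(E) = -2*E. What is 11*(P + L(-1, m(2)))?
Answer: 44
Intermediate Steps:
P = 5 (P = 3 - 2*(-1) = 3 - 1*(-2) = 3 + 2 = 5)
L(v, a) = -1
11*(P + L(-1, m(2))) = 11*(5 - 1) = 11*4 = 44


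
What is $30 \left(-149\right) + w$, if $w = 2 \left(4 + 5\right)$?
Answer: $-4452$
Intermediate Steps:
$w = 18$ ($w = 2 \cdot 9 = 18$)
$30 \left(-149\right) + w = 30 \left(-149\right) + 18 = -4470 + 18 = -4452$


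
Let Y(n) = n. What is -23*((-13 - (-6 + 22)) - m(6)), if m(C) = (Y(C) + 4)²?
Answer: 2967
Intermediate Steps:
m(C) = (4 + C)² (m(C) = (C + 4)² = (4 + C)²)
-23*((-13 - (-6 + 22)) - m(6)) = -23*((-13 - (-6 + 22)) - (4 + 6)²) = -23*((-13 - 1*16) - 1*10²) = -23*((-13 - 16) - 1*100) = -23*(-29 - 100) = -23*(-129) = 2967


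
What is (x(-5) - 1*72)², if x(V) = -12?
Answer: 7056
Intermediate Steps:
(x(-5) - 1*72)² = (-12 - 1*72)² = (-12 - 72)² = (-84)² = 7056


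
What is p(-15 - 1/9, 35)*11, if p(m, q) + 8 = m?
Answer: -2288/9 ≈ -254.22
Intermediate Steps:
p(m, q) = -8 + m
p(-15 - 1/9, 35)*11 = (-8 + (-15 - 1/9))*11 = (-8 - 136/9)*11 = -208/9*11 = -2288/9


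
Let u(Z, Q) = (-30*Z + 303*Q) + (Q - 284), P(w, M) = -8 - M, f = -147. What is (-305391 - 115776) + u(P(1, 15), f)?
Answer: -465449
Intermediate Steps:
u(Z, Q) = -284 - 30*Z + 304*Q (u(Z, Q) = (-30*Z + 303*Q) + (-284 + Q) = -284 - 30*Z + 304*Q)
(-305391 - 115776) + u(P(1, 15), f) = (-305391 - 115776) + (-284 - 30*(-8 - 1*15) + 304*(-147)) = -421167 + (-284 - 30*(-8 - 15) - 44688) = -421167 + (-284 - 30*(-23) - 44688) = -421167 + (-284 + 690 - 44688) = -421167 - 44282 = -465449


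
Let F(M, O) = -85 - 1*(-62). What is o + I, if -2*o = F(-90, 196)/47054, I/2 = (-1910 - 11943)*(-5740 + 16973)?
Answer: -29288432733761/94108 ≈ -3.1122e+8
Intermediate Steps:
F(M, O) = -23 (F(M, O) = -85 + 62 = -23)
I = -311221498 (I = 2*((-1910 - 11943)*(-5740 + 16973)) = 2*(-13853*11233) = 2*(-155610749) = -311221498)
o = 23/94108 (o = -(-23)/(2*47054) = -½*(-23/47054) = 23/94108 ≈ 0.00024440)
o + I = 23/94108 - 311221498 = -29288432733761/94108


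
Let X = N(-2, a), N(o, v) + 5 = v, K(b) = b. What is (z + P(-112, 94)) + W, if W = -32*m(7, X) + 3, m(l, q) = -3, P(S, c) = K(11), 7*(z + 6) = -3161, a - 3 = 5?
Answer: -2433/7 ≈ -347.57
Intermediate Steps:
a = 8 (a = 3 + 5 = 8)
N(o, v) = -5 + v
z = -3203/7 (z = -6 + (⅐)*(-3161) = -6 - 3161/7 = -3203/7 ≈ -457.57)
X = 3 (X = -5 + 8 = 3)
P(S, c) = 11
W = 99 (W = -32*(-3) + 3 = 96 + 3 = 99)
(z + P(-112, 94)) + W = (-3203/7 + 11) + 99 = -3126/7 + 99 = -2433/7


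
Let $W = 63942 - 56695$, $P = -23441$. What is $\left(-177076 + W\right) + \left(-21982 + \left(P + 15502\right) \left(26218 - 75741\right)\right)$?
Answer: $392971286$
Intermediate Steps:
$W = 7247$ ($W = 63942 - 56695 = 7247$)
$\left(-177076 + W\right) + \left(-21982 + \left(P + 15502\right) \left(26218 - 75741\right)\right) = \left(-177076 + 7247\right) - \left(21982 - \left(-23441 + 15502\right) \left(26218 - 75741\right)\right) = -169829 - -393141115 = -169829 + \left(-21982 + 393163097\right) = -169829 + 393141115 = 392971286$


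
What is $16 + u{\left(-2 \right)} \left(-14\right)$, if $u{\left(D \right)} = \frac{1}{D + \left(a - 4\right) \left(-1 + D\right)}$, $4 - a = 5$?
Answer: $\frac{194}{13} \approx 14.923$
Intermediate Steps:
$a = -1$ ($a = 4 - 5 = -1$)
$u{\left(D \right)} = \frac{1}{5 - 4 D}$ ($u{\left(D \right)} = \frac{1}{D + \left(-1 - 4\right) \left(-1 + D\right)} = \frac{1}{D - 5 \left(-1 + D\right)} = \frac{1}{D - \left(-5 + 5 D\right)} = \frac{1}{5 - 4 D}$)
$16 + u{\left(-2 \right)} \left(-14\right) = 16 + \frac{1}{5 - -8} \left(-14\right) = 16 + \frac{1}{5 + 8} \left(-14\right) = 16 + \frac{1}{13} \left(-14\right) = 16 - \frac{14}{13} = \frac{194}{13}$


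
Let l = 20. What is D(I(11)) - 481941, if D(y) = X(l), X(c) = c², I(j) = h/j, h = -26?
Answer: -481541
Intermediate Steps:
I(j) = -26/j
D(y) = 400 (D(y) = 20² = 400)
D(I(11)) - 481941 = 400 - 481941 = -481541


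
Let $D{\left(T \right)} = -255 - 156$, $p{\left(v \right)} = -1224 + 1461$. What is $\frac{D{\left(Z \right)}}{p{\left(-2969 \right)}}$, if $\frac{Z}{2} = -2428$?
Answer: $- \frac{137}{79} \approx -1.7342$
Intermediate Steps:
$Z = -4856$ ($Z = 2 \left(-2428\right) = -4856$)
$p{\left(v \right)} = 237$
$D{\left(T \right)} = -411$
$\frac{D{\left(Z \right)}}{p{\left(-2969 \right)}} = - \frac{411}{237} = \left(-411\right) \frac{1}{237} = - \frac{137}{79}$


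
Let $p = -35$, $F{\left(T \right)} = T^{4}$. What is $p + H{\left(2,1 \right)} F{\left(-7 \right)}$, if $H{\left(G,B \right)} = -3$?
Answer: $-7238$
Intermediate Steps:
$p + H{\left(2,1 \right)} F{\left(-7 \right)} = -35 - 3 \left(-7\right)^{4} = -35 - 7203 = -7238$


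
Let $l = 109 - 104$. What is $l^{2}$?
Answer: $25$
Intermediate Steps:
$l = 5$ ($l = 109 - 104 = 5$)
$l^{2} = 5^{2} = 25$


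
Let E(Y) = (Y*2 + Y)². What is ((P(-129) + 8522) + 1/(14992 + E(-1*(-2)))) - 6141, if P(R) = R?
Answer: 33843057/15028 ≈ 2252.0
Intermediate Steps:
E(Y) = 9*Y² (E(Y) = (2*Y + Y)² = (3*Y)² = 9*Y²)
((P(-129) + 8522) + 1/(14992 + E(-1*(-2)))) - 6141 = ((-129 + 8522) + 1/(14992 + 9*(-1*(-2))²)) - 6141 = (8393 + 1/(14992 + 9*2²)) - 6141 = (8393 + 1/(14992 + 9*4)) - 6141 = (8393 + 1/(14992 + 36)) - 6141 = (8393 + 1/15028) - 6141 = 126130005/15028 - 6141 = 33843057/15028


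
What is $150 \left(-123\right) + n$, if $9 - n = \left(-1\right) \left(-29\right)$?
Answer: $-18470$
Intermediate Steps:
$n = -20$ ($n = 9 - \left(-1\right) \left(-29\right) = 9 - 29 = -20$)
$150 \left(-123\right) + n = 150 \left(-123\right) - 20 = -18450 - 20 = -18470$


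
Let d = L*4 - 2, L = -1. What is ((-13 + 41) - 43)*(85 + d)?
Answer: -1185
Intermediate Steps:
d = -6 (d = -1*4 - 2 = -4 - 2 = -6)
((-13 + 41) - 43)*(85 + d) = ((-13 + 41) - 43)*(85 - 6) = (28 - 43)*79 = -15*79 = -1185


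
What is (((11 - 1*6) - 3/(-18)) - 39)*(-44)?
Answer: 4466/3 ≈ 1488.7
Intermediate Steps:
(((11 - 1*6) - 3/(-18)) - 39)*(-44) = (((11 - 6) - 3*(-1/18)) - 39)*(-44) = ((5 + ⅙) - 39)*(-44) = (31/6 - 39)*(-44) = -203/6*(-44) = 4466/3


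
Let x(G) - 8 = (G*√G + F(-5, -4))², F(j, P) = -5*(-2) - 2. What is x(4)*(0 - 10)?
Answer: -2640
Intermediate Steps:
F(j, P) = 8 (F(j, P) = 10 - 2 = 8)
x(G) = 8 + (8 + G^(3/2))² (x(G) = 8 + (G*√G + 8)² = 8 + (G^(3/2) + 8)² = 8 + (8 + G^(3/2))²)
x(4)*(0 - 10) = (8 + (8 + 4^(3/2))²)*(0 - 10) = (8 + (8 + 8)²)*(-10) = (8 + 16²)*(-10) = (8 + 256)*(-10) = 264*(-10) = -2640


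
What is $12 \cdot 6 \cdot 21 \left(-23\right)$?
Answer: $-34776$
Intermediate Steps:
$12 \cdot 6 \cdot 21 \left(-23\right) = 72 \cdot 21 \left(-23\right) = 1512 \left(-23\right) = -34776$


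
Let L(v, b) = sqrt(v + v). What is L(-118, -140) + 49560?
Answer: 49560 + 2*I*sqrt(59) ≈ 49560.0 + 15.362*I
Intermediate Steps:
L(v, b) = sqrt(2)*sqrt(v) (L(v, b) = sqrt(2*v) = sqrt(2)*sqrt(v))
L(-118, -140) + 49560 = sqrt(2)*sqrt(-118) + 49560 = sqrt(2)*(I*sqrt(118)) + 49560 = 2*I*sqrt(59) + 49560 = 49560 + 2*I*sqrt(59)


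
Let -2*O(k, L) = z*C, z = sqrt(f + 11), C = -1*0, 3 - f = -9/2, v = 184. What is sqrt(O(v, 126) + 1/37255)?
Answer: sqrt(37255)/37255 ≈ 0.0051809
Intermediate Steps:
f = 15/2 (f = 3 - (-9)/2 = 3 - 1*(-9/2) = 3 + 9/2 = 15/2 ≈ 7.5000)
C = 0
z = sqrt(74)/2 (z = sqrt(15/2 + 11) = sqrt(37/2) = sqrt(74)/2 ≈ 4.3012)
O(k, L) = 0 (O(k, L) = -sqrt(74)/2*0/2 = -1/2*0 = 0)
sqrt(O(v, 126) + 1/37255) = sqrt(0 + 1/37255) = sqrt(1/37255) = sqrt(37255)/37255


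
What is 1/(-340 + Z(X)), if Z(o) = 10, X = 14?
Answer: -1/330 ≈ -0.0030303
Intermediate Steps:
1/(-340 + Z(X)) = 1/(-340 + 10) = 1/(-330) = -1/330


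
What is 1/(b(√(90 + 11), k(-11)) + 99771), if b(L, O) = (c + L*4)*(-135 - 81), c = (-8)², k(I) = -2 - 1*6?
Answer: 28649/2437163571 + 96*√101/812387857 ≈ 1.2943e-5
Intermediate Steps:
k(I) = -8 (k(I) = -2 - 6 = -8)
c = 64
b(L, O) = -13824 - 864*L (b(L, O) = (64 + L*4)*(-135 - 81) = (64 + 4*L)*(-216) = -13824 - 864*L)
1/(b(√(90 + 11), k(-11)) + 99771) = 1/((-13824 - 864*√(90 + 11)) + 99771) = 1/((-13824 - 864*√101) + 99771) = 1/(85947 - 864*√101)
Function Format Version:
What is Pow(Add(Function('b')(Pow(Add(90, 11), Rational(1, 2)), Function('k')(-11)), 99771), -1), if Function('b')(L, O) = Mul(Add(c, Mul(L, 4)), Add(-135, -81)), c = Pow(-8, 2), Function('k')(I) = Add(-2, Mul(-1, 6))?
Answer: Add(Rational(28649, 2437163571), Mul(Rational(96, 812387857), Pow(101, Rational(1, 2)))) ≈ 1.2943e-5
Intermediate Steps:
Function('k')(I) = -8 (Function('k')(I) = Add(-2, -6) = -8)
c = 64
Function('b')(L, O) = Add(-13824, Mul(-864, L)) (Function('b')(L, O) = Mul(Add(64, Mul(L, 4)), Add(-135, -81)) = Mul(Add(64, Mul(4, L)), -216) = Add(-13824, Mul(-864, L)))
Pow(Add(Function('b')(Pow(Add(90, 11), Rational(1, 2)), Function('k')(-11)), 99771), -1) = Pow(Add(Add(-13824, Mul(-864, Pow(Add(90, 11), Rational(1, 2)))), 99771), -1) = Pow(Add(Add(-13824, Mul(-864, Pow(101, Rational(1, 2)))), 99771), -1) = Pow(Add(85947, Mul(-864, Pow(101, Rational(1, 2)))), -1)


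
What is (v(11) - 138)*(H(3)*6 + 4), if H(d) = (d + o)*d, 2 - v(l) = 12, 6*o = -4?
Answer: -6808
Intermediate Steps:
o = -⅔ (o = (⅙)*(-4) = -⅔ ≈ -0.66667)
v(l) = -10 (v(l) = 2 - 1*12 = 2 - 12 = -10)
H(d) = d*(-⅔ + d) (H(d) = (d - ⅔)*d = (-⅔ + d)*d = d*(-⅔ + d))
(v(11) - 138)*(H(3)*6 + 4) = (-10 - 138)*(((⅓)*3*(-2 + 3*3))*6 + 4) = -148*(((⅓)*3*(-2 + 9))*6 + 4) = -148*(((⅓)*3*7)*6 + 4) = -148*(7*6 + 4) = -148*(42 + 4) = -148*46 = -6808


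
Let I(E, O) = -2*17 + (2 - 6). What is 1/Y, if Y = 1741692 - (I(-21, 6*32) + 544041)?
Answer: 1/1197689 ≈ 8.3494e-7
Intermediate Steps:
I(E, O) = -38 (I(E, O) = -34 - 4 = -38)
Y = 1197689 (Y = 1741692 - (-38 + 544041) = 1741692 - 1*544003 = 1741692 - 544003 = 1197689)
1/Y = 1/1197689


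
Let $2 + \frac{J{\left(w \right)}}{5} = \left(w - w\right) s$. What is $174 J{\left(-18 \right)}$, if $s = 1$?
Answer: $-1740$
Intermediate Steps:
$J{\left(w \right)} = -10$ ($J{\left(w \right)} = -10 + 5 \left(w - w\right) 1 = -10 + 5 \cdot 0 \cdot 1 = -10 + 5 \cdot 0 = -10 + 0 = -10$)
$174 J{\left(-18 \right)} = 174 \left(-10\right) = -1740$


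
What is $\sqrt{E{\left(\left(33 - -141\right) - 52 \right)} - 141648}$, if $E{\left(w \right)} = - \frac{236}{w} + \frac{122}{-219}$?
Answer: $\frac{2 i \sqrt{6319838702211}}{13359} \approx 376.36 i$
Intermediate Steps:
$E{\left(w \right)} = - \frac{122}{219} - \frac{236}{w}$ ($E{\left(w \right)} = - \frac{236}{w} + 122 \left(- \frac{1}{219}\right) = - \frac{236}{w} - \frac{122}{219} = - \frac{122}{219} - \frac{236}{w}$)
$\sqrt{E{\left(\left(33 - -141\right) - 52 \right)} - 141648} = \sqrt{\left(- \frac{122}{219} - \frac{236}{\left(33 - -141\right) - 52}\right) - 141648} = \sqrt{\left(- \frac{122}{219} - \frac{236}{\left(33 + 141\right) - 52}\right) - 141648} = \sqrt{\left(- \frac{122}{219} - \frac{236}{174 - 52}\right) - 141648} = \sqrt{\left(- \frac{122}{219} - \frac{236}{122}\right) - 141648} = \sqrt{\left(- \frac{122}{219} - \frac{118}{61}\right) - 141648} = \sqrt{- \frac{33284}{13359} - 141648} = \sqrt{- \frac{1892308916}{13359}} = \frac{2 i \sqrt{6319838702211}}{13359}$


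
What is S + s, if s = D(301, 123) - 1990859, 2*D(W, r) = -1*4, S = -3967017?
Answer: -5957878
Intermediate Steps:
D(W, r) = -2 (D(W, r) = (-1*4)/2 = (½)*(-4) = -2)
s = -1990861 (s = -2 - 1990859 = -1990861)
S + s = -3967017 - 1990861 = -5957878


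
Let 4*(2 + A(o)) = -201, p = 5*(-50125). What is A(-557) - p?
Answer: 1002291/4 ≈ 2.5057e+5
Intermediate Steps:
p = -250625
A(o) = -209/4 (A(o) = -2 + (¼)*(-201) = -2 - 201/4 = -209/4)
A(-557) - p = -209/4 - 1*(-250625) = -209/4 + 250625 = 1002291/4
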